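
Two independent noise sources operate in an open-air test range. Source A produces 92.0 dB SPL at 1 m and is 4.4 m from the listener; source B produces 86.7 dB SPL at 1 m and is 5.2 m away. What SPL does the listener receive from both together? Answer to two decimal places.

79.96 dB SPL

At the listener: L_A = 92.0 − 20·log₁₀(4.4) = 79.131 dB; L_B = 86.7 − 20·log₁₀(5.2) = 72.380 dB.
Combined: 10·log₁₀(10^(79.131/10)+10^(72.380/10)) = 79.96 dB SPL.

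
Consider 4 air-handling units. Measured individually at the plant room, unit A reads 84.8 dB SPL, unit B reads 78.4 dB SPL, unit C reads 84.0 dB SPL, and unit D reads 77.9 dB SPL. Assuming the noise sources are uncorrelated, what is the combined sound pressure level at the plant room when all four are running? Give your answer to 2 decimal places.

88.35 dB SPL

Add the sources as powers (linear), then convert back to dB:
L_total = 10·log₁₀(10^(84.8/10) + 10^(78.4/10) + 10^(84.0/10) + 10^(77.9/10)) = 10·log₁₀(684000000) = 88.35 dB SPL.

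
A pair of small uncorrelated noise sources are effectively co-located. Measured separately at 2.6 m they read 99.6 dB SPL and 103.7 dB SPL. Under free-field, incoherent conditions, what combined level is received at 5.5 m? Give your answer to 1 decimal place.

Combined at 2.6 m: 10·log₁₀(10^(99.6/10)+10^(103.7/10)) = 105.13 dB SPL.
Then apply −20·log₁₀(5.5/2.6) = -6.51 dB → 98.6 dB SPL.

98.6 dB SPL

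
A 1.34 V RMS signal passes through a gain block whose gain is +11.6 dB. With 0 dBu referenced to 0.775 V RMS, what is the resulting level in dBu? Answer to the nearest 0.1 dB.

Input level: 20·log₁₀(1.34/0.775) = 4.76 dBu.
Output: 4.76 + 11.6 = +16.4 dBu.

+16.4 dBu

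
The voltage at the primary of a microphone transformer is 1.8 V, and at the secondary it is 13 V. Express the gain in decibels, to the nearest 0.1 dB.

For a voltage ratio, dB = 20·log₁₀(V₂/V₁).
20·log₁₀(13/1.8) = 20·log₁₀(7.222) = 17.2 dB.

17.2 dB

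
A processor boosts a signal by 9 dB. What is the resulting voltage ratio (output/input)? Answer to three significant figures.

2.82

Voltage ratio = 10^(dB/20).
10^(9/20) = 10^(0.4500) = 2.82.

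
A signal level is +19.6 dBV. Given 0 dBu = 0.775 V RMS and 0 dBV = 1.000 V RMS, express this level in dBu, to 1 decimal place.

The offset between the scales is 20·log₁₀(0.775/1.000) = −2.214 dB.
So dBu = +19.6 + 2.214 = +21.8 dBu.

+21.8 dBu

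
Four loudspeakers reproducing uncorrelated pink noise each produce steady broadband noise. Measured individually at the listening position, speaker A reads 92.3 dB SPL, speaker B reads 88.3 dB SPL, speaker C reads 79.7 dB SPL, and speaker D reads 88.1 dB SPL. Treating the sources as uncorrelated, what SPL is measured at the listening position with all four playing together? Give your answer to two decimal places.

94.93 dB SPL

Uncorrelated sources add in intensity (power), not in dB.
L_total = 10·log₁₀(10^(92.3/10) + 10^(88.3/10) + 10^(79.7/10) + 10^(88.1/10)) = 10·log₁₀(3113000000) = 94.93 dB SPL.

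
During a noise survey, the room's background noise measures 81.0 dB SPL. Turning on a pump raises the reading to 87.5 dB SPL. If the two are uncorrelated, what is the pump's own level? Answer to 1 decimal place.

Remove the background by subtracting linear intensities:
L_src = 10·log₁₀(10^(87.5/10) − 10^(81.0/10)) = 10·log₁₀(436400000) = 86.4 dB SPL.

86.4 dB SPL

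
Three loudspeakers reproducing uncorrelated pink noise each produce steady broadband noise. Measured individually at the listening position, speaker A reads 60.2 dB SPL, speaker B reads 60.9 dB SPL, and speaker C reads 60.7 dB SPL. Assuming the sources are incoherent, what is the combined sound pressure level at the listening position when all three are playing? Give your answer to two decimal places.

65.38 dB SPL

Incoherent sources sum as intensities:
L_total = 10·log₁₀(10^(60.2/10) + 10^(60.9/10) + 10^(60.7/10)) = 10·log₁₀(3452000) = 65.38 dB SPL.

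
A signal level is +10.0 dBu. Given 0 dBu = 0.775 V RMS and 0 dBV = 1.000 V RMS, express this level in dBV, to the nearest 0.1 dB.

+7.8 dBV

The offset between the scales is 20·log₁₀(0.775/1.000) = −2.214 dB.
So dBV = +10.0 − 2.214 = +7.8 dBV.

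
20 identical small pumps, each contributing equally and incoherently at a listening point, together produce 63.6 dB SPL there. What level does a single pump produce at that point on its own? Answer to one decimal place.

50.6 dB SPL

20 equal incoherent sources add 10·log₁₀(20) = 13.01 dB over one source.
L_one = 63.6 − 13.01 = 50.6 dB SPL.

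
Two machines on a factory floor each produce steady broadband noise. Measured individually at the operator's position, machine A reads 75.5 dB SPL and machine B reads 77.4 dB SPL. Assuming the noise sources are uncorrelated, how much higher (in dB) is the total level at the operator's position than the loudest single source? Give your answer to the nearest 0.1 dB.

2.2 dB

Uncorrelated sources add in intensity (power), not in dB.
L_total = 10·log₁₀(10^(75.5/10) + 10^(77.4/10)) = 79.56 dB SPL.
Excess over the loudest (77.4 dB): 79.56 − 77.4 = 2.2 dB.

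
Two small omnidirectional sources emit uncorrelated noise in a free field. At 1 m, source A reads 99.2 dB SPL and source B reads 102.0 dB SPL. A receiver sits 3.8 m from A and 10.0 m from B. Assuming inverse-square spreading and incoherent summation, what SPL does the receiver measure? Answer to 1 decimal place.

At the listener: L_A = 99.2 − 20·log₁₀(3.8) = 87.60 dB; L_B = 102.0 − 20·log₁₀(10.0) = 82.00 dB.
Combined: 10·log₁₀(10^(87.60/10)+10^(82.00/10)) = 88.7 dB SPL.

88.7 dB SPL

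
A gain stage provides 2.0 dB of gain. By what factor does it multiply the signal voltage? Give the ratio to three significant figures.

Voltage ratio = 10^(dB/20).
10^(2.0/20) = 10^(0.1000) = 1.26.

1.26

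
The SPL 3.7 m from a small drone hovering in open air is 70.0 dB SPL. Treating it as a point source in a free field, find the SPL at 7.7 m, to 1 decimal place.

For a point source in a free field, ΔL = −20·log₁₀(d₂/d₁).
ΔL = −20·log₁₀(7.7/3.7) = -6.37 dB, so L₂ = 70.0 + (-6.37) = 63.6 dB SPL.

63.6 dB SPL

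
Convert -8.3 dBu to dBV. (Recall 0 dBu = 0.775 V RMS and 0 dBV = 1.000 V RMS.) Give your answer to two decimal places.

The offset between the scales is 20·log₁₀(0.775/1.000) = −2.214 dB.
So dBV = -8.3 − 2.214 = -10.51 dBV.

-10.51 dBV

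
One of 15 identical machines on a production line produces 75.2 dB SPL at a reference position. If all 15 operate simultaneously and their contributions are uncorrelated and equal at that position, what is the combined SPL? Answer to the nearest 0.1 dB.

15 equal incoherent sources raise the level by 10·log₁₀(15) = 11.76 dB.
L_total = 75.2 + 11.76 = 87.0 dB SPL.

87.0 dB SPL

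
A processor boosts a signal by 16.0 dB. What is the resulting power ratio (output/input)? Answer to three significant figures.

Power ratio = 10^(dB/10).
10^(16.0/10) = 10^(1.600) = 39.8.

39.8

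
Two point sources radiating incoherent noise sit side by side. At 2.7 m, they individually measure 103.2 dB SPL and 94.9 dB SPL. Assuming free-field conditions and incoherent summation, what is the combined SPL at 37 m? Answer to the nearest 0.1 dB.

81.1 dB SPL

Combined at 2.7 m: 10·log₁₀(10^(103.2/10)+10^(94.9/10)) = 103.80 dB SPL.
Then apply −20·log₁₀(37/2.7) = -22.74 dB → 81.1 dB SPL.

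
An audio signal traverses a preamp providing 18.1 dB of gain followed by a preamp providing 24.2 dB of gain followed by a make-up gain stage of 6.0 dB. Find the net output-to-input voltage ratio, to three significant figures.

Net gain = 18.1 + 24.2 + 6.0 = 48.3 dB.
Voltage ratio = 10^(48.3/20) = 260.

260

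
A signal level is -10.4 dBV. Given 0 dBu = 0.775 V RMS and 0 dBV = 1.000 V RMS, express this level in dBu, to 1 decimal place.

-8.2 dBu

The offset between the scales is 20·log₁₀(0.775/1.000) = −2.214 dB.
So dBu = -10.4 + 2.214 = -8.2 dBu.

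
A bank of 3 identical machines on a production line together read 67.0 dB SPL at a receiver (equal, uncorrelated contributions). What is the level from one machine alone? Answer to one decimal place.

62.2 dB SPL

3 equal incoherent sources add 10·log₁₀(3) = 4.77 dB over one source.
L_one = 67.0 − 4.77 = 62.2 dB SPL.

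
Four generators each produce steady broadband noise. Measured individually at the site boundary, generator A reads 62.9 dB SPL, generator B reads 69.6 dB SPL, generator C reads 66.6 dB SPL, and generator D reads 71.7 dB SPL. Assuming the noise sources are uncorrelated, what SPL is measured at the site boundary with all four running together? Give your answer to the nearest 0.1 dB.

Incoherent sources sum as intensities:
L_total = 10·log₁₀(10^(62.9/10) + 10^(69.6/10) + 10^(66.6/10) + 10^(71.7/10)) = 10·log₁₀(30430000) = 74.8 dB SPL.

74.8 dB SPL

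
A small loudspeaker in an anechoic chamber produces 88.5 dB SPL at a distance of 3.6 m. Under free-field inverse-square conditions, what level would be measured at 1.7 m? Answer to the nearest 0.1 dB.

95.0 dB SPL

Inverse-square spreading gives ΔL = −20·log₁₀(d₂/d₁).
ΔL = −20·log₁₀(1.7/3.6) = 6.52 dB, so L₂ = 88.5 + (6.52) = 95.0 dB SPL.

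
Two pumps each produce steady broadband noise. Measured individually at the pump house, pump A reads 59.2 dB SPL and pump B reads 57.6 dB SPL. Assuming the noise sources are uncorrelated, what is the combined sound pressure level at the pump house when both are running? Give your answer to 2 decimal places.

Add the sources as powers (linear), then convert back to dB:
L_total = 10·log₁₀(10^(59.2/10) + 10^(57.6/10)) = 10·log₁₀(1407000) = 61.48 dB SPL.

61.48 dB SPL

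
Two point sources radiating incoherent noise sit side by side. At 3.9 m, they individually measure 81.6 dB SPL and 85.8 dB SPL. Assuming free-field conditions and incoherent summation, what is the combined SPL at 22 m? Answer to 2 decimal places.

72.17 dB SPL

Combined at 3.9 m: 10·log₁₀(10^(81.6/10)+10^(85.8/10)) = 87.199 dB SPL.
Then apply −20·log₁₀(22/3.9) = -15.027 dB → 72.17 dB SPL.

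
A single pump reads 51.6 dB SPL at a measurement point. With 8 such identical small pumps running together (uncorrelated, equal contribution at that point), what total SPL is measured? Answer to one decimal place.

60.6 dB SPL

8 equal incoherent sources raise the level by 10·log₁₀(8) = 9.03 dB.
L_total = 51.6 + 9.03 = 60.6 dB SPL.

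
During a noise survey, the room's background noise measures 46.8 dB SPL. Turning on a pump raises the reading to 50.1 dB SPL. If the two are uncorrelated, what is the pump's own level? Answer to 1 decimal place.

47.4 dB SPL

Background correction is a power subtraction:
L_src = 10·log₁₀(10^(50.1/10) − 10^(46.8/10)) = 10·log₁₀(54470) = 47.4 dB SPL.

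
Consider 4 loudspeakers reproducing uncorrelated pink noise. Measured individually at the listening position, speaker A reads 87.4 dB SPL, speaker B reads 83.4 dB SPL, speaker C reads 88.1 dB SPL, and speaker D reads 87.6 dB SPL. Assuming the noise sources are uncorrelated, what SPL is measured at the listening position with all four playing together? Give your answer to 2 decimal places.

92.99 dB SPL

Add the sources as powers (linear), then convert back to dB:
L_total = 10·log₁₀(10^(87.4/10) + 10^(83.4/10) + 10^(88.1/10) + 10^(87.6/10)) = 10·log₁₀(1989000000) = 92.99 dB SPL.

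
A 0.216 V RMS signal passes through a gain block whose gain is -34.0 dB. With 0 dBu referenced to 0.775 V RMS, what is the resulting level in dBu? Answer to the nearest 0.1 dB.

-45.1 dBu

Input level: 20·log₁₀(0.216/0.775) = -11.10 dBu.
Output: -11.10 − 34.0 = -45.1 dBu.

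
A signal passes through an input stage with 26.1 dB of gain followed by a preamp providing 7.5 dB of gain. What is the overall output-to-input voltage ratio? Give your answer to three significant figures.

Net gain = 26.1 + 7.5 = 33.6 dB.
Voltage ratio = 10^(33.6/20) = 47.9.

47.9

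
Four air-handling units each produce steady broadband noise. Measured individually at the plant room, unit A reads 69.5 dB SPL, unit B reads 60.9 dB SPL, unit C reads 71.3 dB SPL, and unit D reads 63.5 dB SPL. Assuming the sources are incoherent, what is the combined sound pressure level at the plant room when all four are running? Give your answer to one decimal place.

74.1 dB SPL

Incoherent sources sum as intensities:
L_total = 10·log₁₀(10^(69.5/10) + 10^(60.9/10) + 10^(71.3/10) + 10^(63.5/10)) = 10·log₁₀(25870000) = 74.1 dB SPL.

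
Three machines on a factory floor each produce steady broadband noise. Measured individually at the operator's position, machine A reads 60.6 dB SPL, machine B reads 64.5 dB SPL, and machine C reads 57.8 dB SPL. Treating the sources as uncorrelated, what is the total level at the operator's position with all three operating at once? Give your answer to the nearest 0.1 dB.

66.6 dB SPL

Incoherent sources sum as intensities:
L_total = 10·log₁₀(10^(60.6/10) + 10^(64.5/10) + 10^(57.8/10)) = 10·log₁₀(4569000) = 66.6 dB SPL.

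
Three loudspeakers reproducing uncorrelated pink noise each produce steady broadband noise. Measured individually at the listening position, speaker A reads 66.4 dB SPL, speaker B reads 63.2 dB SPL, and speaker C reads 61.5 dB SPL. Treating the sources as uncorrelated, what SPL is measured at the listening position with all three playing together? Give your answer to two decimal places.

Add the sources as powers (linear), then convert back to dB:
L_total = 10·log₁₀(10^(66.4/10) + 10^(63.2/10) + 10^(61.5/10)) = 10·log₁₀(7867000) = 68.96 dB SPL.

68.96 dB SPL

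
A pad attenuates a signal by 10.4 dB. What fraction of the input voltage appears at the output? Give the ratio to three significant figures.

0.302

Voltage ratio = 10^(dB/20).
10^(-10.4/20) = 10^(-0.5200) = 0.302.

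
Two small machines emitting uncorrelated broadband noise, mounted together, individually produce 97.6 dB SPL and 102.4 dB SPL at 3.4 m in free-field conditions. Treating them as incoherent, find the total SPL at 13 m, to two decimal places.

91.99 dB SPL

Combined at 3.4 m: 10·log₁₀(10^(97.6/10)+10^(102.4/10)) = 103.642 dB SPL.
Then apply −20·log₁₀(13/3.4) = -11.649 dB → 91.99 dB SPL.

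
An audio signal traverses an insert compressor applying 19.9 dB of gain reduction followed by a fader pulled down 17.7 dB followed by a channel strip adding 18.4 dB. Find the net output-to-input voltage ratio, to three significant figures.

0.110

Net gain = (−19.9) + (−17.7) + 18.4 = -19.2 dB.
Voltage ratio = 10^(-19.2/20) = 0.110.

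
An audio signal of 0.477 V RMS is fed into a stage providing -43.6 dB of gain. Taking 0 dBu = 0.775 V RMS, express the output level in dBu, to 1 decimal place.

-47.8 dBu

Input level: 20·log₁₀(0.477/0.775) = -4.22 dBu.
Output: -4.22 − 43.6 = -47.8 dBu.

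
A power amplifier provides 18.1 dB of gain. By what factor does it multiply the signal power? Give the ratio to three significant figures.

Power ratio = 10^(dB/10).
10^(18.1/10) = 10^(1.810) = 64.6.

64.6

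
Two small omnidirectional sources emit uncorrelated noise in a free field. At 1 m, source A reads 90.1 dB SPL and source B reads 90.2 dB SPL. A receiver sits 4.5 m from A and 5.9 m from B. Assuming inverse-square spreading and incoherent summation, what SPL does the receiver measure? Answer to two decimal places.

At the listener: L_A = 90.1 − 20·log₁₀(4.5) = 77.036 dB; L_B = 90.2 − 20·log₁₀(5.9) = 74.783 dB.
Combined: 10·log₁₀(10^(77.036/10)+10^(74.783/10)) = 79.06 dB SPL.

79.06 dB SPL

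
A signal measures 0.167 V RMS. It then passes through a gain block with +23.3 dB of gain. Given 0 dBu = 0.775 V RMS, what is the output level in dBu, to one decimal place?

Input level: 20·log₁₀(0.167/0.775) = -13.33 dBu.
Output: -13.33 + 23.3 = +10.0 dBu.

+10.0 dBu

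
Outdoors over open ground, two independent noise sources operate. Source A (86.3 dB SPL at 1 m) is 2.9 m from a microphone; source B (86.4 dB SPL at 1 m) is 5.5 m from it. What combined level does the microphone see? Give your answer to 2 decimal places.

At the listener: L_A = 86.3 − 20·log₁₀(2.9) = 77.052 dB; L_B = 86.4 − 20·log₁₀(5.5) = 71.593 dB.
Combined: 10·log₁₀(10^(77.052/10)+10^(71.593/10)) = 78.14 dB SPL.

78.14 dB SPL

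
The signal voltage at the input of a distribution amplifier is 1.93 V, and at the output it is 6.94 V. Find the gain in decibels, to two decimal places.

For a voltage ratio, dB = 20·log₁₀(V₂/V₁).
20·log₁₀(6.94/1.93) = 20·log₁₀(3.596) = 11.12 dB.

11.12 dB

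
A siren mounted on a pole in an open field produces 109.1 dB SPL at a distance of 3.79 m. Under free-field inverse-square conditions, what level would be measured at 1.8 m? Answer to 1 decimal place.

115.6 dB SPL

Free-field point source: level drops by 20·log₁₀ of the distance ratio.
ΔL = −20·log₁₀(1.8/3.79) = 6.47 dB, so L₂ = 109.1 + (6.47) = 115.6 dB SPL.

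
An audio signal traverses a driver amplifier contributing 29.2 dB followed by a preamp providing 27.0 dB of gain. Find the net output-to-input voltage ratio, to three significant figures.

646

Net gain = 29.2 + 27.0 = 56.2 dB.
Voltage ratio = 10^(56.2/20) = 646.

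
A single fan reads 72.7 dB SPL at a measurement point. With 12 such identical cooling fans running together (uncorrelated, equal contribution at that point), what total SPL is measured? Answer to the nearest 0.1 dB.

12 equal incoherent sources raise the level by 10·log₁₀(12) = 10.79 dB.
L_total = 72.7 + 10.79 = 83.5 dB SPL.

83.5 dB SPL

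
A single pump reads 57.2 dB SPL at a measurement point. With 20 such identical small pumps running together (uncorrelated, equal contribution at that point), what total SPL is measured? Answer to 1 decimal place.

70.2 dB SPL

20 equal incoherent sources raise the level by 10·log₁₀(20) = 13.01 dB.
L_total = 57.2 + 13.01 = 70.2 dB SPL.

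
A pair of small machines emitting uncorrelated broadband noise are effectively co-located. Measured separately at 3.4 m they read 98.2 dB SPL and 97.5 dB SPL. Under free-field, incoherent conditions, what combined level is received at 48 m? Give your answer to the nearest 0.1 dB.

77.9 dB SPL

Combined at 3.4 m: 10·log₁₀(10^(98.2/10)+10^(97.5/10)) = 100.87 dB SPL.
Then apply −20·log₁₀(48/3.4) = -23.00 dB → 77.9 dB SPL.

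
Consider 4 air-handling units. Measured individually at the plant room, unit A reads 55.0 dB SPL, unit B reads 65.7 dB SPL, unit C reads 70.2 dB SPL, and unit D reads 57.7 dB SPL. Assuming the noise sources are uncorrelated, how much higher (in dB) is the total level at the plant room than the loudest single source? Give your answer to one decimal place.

Incoherent sources sum as intensities:
L_total = 10·log₁₀(10^(55.0/10) + 10^(65.7/10) + 10^(70.2/10) + 10^(57.7/10)) = 71.79 dB SPL.
Excess over the loudest (70.2 dB): 71.79 − 70.2 = 1.6 dB.

1.6 dB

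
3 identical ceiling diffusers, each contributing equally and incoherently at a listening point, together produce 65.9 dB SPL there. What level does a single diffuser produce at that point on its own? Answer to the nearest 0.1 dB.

61.1 dB SPL

3 equal incoherent sources add 10·log₁₀(3) = 4.77 dB over one source.
L_one = 65.9 − 4.77 = 61.1 dB SPL.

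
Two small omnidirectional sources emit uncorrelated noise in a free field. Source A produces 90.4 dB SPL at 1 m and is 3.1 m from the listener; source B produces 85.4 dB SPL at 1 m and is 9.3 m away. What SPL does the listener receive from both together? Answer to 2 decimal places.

At the listener: L_A = 90.4 − 20·log₁₀(3.1) = 80.573 dB; L_B = 85.4 − 20·log₁₀(9.3) = 66.030 dB.
Combined: 10·log₁₀(10^(80.573/10)+10^(66.030/10)) = 80.72 dB SPL.

80.72 dB SPL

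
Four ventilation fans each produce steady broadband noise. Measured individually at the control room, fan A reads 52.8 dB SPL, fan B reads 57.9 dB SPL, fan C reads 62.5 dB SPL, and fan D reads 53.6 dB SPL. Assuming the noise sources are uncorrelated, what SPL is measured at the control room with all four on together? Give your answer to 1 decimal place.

Uncorrelated sources add in intensity (power), not in dB.
L_total = 10·log₁₀(10^(52.8/10) + 10^(57.9/10) + 10^(62.5/10) + 10^(53.6/10)) = 10·log₁₀(2815000) = 64.5 dB SPL.

64.5 dB SPL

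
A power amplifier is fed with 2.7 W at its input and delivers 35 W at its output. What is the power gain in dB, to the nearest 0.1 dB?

11.1 dB

Power ratio → dB uses the 10·log₁₀ form:
10·log₁₀(35/2.7) = 10·log₁₀(12.96) = 11.1 dB.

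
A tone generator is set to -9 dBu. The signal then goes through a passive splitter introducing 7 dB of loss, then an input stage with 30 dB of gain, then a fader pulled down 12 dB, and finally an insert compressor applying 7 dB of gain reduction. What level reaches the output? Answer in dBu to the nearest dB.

-5 dBu

Cascaded gains and losses add directly in dB.
-9 − 7 + 30 − 12 − 7 = -5 dBu.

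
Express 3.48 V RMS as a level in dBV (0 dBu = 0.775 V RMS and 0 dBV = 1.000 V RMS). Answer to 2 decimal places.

+10.83 dBV

dBV = 20·log₁₀(V / 1.000 V).
20·log₁₀(3.48/1.000) = +10.83 dBV.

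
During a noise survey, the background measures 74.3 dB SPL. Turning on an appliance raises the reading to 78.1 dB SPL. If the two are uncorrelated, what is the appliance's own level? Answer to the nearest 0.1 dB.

Remove the background by subtracting linear intensities:
L_src = 10·log₁₀(10^(78.1/10) − 10^(74.3/10)) = 10·log₁₀(37650000) = 75.8 dB SPL.

75.8 dB SPL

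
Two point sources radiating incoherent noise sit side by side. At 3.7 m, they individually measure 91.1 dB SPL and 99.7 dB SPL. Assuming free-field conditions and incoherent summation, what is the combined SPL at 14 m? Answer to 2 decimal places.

Combined at 3.7 m: 10·log₁₀(10^(91.1/10)+10^(99.7/10)) = 100.262 dB SPL.
Then apply −20·log₁₀(14/3.7) = -11.559 dB → 88.70 dB SPL.

88.70 dB SPL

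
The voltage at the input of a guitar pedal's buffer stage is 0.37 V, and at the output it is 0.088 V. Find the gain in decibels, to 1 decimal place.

-12.5 dB

Voltage is an amplitude quantity, so gain = 20·log₁₀(V_out/V_in).
20·log₁₀(0.088/0.37) = 20·log₁₀(0.2378) = -12.5 dB.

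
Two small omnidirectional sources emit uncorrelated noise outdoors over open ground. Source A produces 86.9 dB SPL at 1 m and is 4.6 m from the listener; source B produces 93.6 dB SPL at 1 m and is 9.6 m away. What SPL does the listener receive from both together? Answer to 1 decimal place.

At the listener: L_A = 86.9 − 20·log₁₀(4.6) = 73.64 dB; L_B = 93.6 − 20·log₁₀(9.6) = 73.95 dB.
Combined: 10·log₁₀(10^(73.64/10)+10^(73.95/10)) = 76.8 dB SPL.

76.8 dB SPL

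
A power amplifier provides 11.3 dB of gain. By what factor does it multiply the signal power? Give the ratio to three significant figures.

13.5

Power ratio = 10^(dB/10).
10^(11.3/10) = 10^(1.130) = 13.5.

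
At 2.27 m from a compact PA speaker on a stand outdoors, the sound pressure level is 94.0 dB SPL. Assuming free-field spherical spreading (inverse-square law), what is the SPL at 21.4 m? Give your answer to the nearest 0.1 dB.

For a point source in a free field, ΔL = −20·log₁₀(d₂/d₁).
ΔL = −20·log₁₀(21.4/2.27) = -19.49 dB, so L₂ = 94.0 + (-19.49) = 74.5 dB SPL.

74.5 dB SPL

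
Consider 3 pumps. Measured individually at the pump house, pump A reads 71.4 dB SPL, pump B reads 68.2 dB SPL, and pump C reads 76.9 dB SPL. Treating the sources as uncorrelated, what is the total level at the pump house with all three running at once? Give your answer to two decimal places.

78.41 dB SPL

Add the sources as powers (linear), then convert back to dB:
L_total = 10·log₁₀(10^(71.4/10) + 10^(68.2/10) + 10^(76.9/10)) = 10·log₁₀(69390000) = 78.41 dB SPL.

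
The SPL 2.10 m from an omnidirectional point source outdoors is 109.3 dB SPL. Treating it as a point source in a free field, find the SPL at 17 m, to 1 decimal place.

91.1 dB SPL

For a point source in a free field, ΔL = −20·log₁₀(d₂/d₁).
ΔL = −20·log₁₀(17/2.10) = -18.16 dB, so L₂ = 109.3 + (-18.16) = 91.1 dB SPL.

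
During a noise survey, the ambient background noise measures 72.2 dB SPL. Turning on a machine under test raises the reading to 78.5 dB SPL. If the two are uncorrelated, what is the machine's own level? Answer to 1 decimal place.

Subtract intensities: L_src = 10·log₁₀(10^(L_total/10) − 10^(L_bg/10)).
L_src = 10·log₁₀(10^(78.5/10) − 10^(72.2/10)) = 10·log₁₀(54200000) = 77.3 dB SPL.

77.3 dB SPL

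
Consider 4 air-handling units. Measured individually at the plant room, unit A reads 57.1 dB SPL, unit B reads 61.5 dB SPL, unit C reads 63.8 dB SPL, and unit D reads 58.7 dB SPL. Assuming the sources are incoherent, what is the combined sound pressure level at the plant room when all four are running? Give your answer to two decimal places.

67.05 dB SPL

Uncorrelated sources add in intensity (power), not in dB.
L_total = 10·log₁₀(10^(57.1/10) + 10^(61.5/10) + 10^(63.8/10) + 10^(58.7/10)) = 10·log₁₀(5066000) = 67.05 dB SPL.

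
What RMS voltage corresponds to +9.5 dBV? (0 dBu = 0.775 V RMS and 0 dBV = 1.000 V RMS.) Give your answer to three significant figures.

2.99 V

V = 1.000 V × 10^(+9.5/20).
= 1.000 × 2.985 = 2.99 V.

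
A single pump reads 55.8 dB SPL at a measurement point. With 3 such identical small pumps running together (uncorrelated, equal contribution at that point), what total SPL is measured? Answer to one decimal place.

3 equal incoherent sources raise the level by 10·log₁₀(3) = 4.77 dB.
L_total = 55.8 + 4.77 = 60.6 dB SPL.

60.6 dB SPL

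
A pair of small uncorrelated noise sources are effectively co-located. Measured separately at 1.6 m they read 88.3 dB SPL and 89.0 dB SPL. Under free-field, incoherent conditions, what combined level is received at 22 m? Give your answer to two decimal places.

68.91 dB SPL

Combined at 1.6 m: 10·log₁₀(10^(88.3/10)+10^(89.0/10)) = 91.674 dB SPL.
Then apply −20·log₁₀(22/1.6) = -22.766 dB → 68.91 dB SPL.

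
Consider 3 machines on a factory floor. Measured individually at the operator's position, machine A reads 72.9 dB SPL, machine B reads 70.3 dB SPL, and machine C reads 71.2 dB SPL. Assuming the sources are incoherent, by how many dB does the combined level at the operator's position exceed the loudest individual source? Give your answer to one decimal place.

Incoherent sources sum as intensities:
L_total = 10·log₁₀(10^(72.9/10) + 10^(70.3/10) + 10^(71.2/10)) = 76.37 dB SPL.
Excess over the loudest (72.9 dB): 76.37 − 72.9 = 3.5 dB.

3.5 dB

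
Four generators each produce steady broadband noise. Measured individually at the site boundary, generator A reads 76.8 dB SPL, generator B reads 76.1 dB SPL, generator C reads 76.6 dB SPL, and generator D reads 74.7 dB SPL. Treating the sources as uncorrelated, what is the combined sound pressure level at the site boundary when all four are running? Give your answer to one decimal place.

Incoherent sources sum as intensities:
L_total = 10·log₁₀(10^(76.8/10) + 10^(76.1/10) + 10^(76.6/10) + 10^(74.7/10)) = 10·log₁₀(163800000) = 82.1 dB SPL.

82.1 dB SPL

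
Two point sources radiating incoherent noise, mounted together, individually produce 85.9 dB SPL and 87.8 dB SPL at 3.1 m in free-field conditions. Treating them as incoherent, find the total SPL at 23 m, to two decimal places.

Combined at 3.1 m: 10·log₁₀(10^(85.9/10)+10^(87.8/10)) = 89.963 dB SPL.
Then apply −20·log₁₀(23/3.1) = -17.407 dB → 72.56 dB SPL.

72.56 dB SPL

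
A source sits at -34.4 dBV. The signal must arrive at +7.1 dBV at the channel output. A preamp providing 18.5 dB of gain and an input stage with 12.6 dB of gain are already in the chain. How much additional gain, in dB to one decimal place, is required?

The required make-up gain is the shortfall in the dB sum.
G = +7.1 − (-34.4) − 18.5 − 12.6 = 10.4 dB.

10.4 dB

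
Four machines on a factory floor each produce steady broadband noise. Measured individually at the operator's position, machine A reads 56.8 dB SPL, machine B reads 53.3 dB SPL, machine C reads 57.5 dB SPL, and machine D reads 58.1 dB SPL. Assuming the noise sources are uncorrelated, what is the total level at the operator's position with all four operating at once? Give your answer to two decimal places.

62.79 dB SPL

Add the sources as powers (linear), then convert back to dB:
L_total = 10·log₁₀(10^(56.8/10) + 10^(53.3/10) + 10^(57.5/10) + 10^(58.1/10)) = 10·log₁₀(1900000) = 62.79 dB SPL.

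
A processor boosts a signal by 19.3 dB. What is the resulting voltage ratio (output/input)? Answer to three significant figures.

Voltage ratio = 10^(dB/20).
10^(19.3/20) = 10^(0.9650) = 9.23.

9.23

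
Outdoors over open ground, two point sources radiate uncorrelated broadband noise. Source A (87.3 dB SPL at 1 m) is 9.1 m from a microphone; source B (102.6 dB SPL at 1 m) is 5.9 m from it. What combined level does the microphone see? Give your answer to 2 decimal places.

At the listener: L_A = 87.3 − 20·log₁₀(9.1) = 68.119 dB; L_B = 102.6 − 20·log₁₀(5.9) = 87.183 dB.
Combined: 10·log₁₀(10^(68.119/10)+10^(87.183/10)) = 87.24 dB SPL.

87.24 dB SPL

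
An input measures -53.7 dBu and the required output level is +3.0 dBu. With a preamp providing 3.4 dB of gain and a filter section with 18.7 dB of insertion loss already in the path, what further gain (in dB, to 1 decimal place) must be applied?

72.0 dB

The required make-up gain is the shortfall in the dB sum.
G = +3.0 − (-53.7) − 3.4 + 18.7 = 72.0 dB.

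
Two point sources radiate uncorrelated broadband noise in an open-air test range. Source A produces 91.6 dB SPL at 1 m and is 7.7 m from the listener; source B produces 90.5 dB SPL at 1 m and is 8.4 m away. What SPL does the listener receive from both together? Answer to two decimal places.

76.05 dB SPL

At the listener: L_A = 91.6 − 20·log₁₀(7.7) = 73.870 dB; L_B = 90.5 − 20·log₁₀(8.4) = 72.014 dB.
Combined: 10·log₁₀(10^(73.870/10)+10^(72.014/10)) = 76.05 dB SPL.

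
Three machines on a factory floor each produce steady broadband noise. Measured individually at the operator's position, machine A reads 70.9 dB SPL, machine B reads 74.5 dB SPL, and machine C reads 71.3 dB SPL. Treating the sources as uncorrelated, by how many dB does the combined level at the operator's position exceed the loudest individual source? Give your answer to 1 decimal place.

2.8 dB

Add the sources as powers (linear), then convert back to dB:
L_total = 10·log₁₀(10^(70.9/10) + 10^(74.5/10) + 10^(71.3/10)) = 77.32 dB SPL.
Excess over the loudest (74.5 dB): 77.32 − 74.5 = 2.8 dB.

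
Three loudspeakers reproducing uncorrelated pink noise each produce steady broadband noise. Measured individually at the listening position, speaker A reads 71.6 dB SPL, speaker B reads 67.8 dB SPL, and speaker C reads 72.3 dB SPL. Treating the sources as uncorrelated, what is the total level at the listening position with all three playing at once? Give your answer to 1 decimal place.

75.7 dB SPL

Incoherent sources sum as intensities:
L_total = 10·log₁₀(10^(71.6/10) + 10^(67.8/10) + 10^(72.3/10)) = 10·log₁₀(37460000) = 75.7 dB SPL.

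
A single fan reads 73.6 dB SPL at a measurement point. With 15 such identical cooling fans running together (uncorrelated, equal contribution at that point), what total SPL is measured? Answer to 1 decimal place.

85.4 dB SPL

15 equal incoherent sources raise the level by 10·log₁₀(15) = 11.76 dB.
L_total = 73.6 + 11.76 = 85.4 dB SPL.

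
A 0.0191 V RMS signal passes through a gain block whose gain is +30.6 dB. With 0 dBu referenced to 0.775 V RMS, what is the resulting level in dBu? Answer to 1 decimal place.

Input level: 20·log₁₀(0.0191/0.775) = -32.17 dBu.
Output: -32.17 + 30.6 = -1.6 dBu.

-1.6 dBu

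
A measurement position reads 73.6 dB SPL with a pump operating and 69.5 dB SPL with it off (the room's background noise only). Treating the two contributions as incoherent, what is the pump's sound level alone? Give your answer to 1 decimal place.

71.5 dB SPL

Subtract intensities: L_src = 10·log₁₀(10^(L_total/10) − 10^(L_bg/10)).
L_src = 10·log₁₀(10^(73.6/10) − 10^(69.5/10)) = 10·log₁₀(14000000) = 71.5 dB SPL.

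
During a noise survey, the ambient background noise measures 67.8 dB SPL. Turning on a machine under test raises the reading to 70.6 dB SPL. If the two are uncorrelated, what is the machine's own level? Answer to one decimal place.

67.4 dB SPL

Background correction is a power subtraction:
L_src = 10·log₁₀(10^(70.6/10) − 10^(67.8/10)) = 10·log₁₀(5456000) = 67.4 dB SPL.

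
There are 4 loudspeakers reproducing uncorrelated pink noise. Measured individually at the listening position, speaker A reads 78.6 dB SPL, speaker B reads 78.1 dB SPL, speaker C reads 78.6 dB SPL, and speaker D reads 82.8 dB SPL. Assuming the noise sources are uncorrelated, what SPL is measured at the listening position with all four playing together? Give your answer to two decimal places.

86.02 dB SPL

Add the sources as powers (linear), then convert back to dB:
L_total = 10·log₁₀(10^(78.6/10) + 10^(78.1/10) + 10^(78.6/10) + 10^(82.8/10)) = 10·log₁₀(400000000) = 86.02 dB SPL.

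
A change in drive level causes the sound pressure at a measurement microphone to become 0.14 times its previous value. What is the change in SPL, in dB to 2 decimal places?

-17.08 dB

Sound pressure is an amplitude quantity: ΔL = 20·log₁₀(p₂/p₁).
20·log₁₀(0.14) = -17.08 dB.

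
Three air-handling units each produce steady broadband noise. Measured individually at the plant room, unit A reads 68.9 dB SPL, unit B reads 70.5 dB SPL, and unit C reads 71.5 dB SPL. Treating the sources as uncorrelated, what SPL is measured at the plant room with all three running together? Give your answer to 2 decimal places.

75.20 dB SPL

Uncorrelated sources add in intensity (power), not in dB.
L_total = 10·log₁₀(10^(68.9/10) + 10^(70.5/10) + 10^(71.5/10)) = 10·log₁₀(33110000) = 75.20 dB SPL.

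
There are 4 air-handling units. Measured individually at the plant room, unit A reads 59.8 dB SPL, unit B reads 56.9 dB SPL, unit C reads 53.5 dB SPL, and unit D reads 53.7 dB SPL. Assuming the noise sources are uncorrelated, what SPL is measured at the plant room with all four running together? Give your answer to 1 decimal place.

Add the sources as powers (linear), then convert back to dB:
L_total = 10·log₁₀(10^(59.8/10) + 10^(56.9/10) + 10^(53.5/10) + 10^(53.7/10)) = 10·log₁₀(1903000) = 62.8 dB SPL.

62.8 dB SPL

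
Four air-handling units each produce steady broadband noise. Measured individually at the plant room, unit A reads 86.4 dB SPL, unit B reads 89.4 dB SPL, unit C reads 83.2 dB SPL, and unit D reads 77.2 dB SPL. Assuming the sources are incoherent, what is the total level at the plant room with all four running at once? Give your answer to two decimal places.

Incoherent sources sum as intensities:
L_total = 10·log₁₀(10^(86.4/10) + 10^(89.4/10) + 10^(83.2/10) + 10^(77.2/10)) = 10·log₁₀(1569000000) = 91.96 dB SPL.

91.96 dB SPL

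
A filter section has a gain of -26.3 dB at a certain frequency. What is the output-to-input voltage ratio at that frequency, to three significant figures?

0.0484

Voltage ratio = 10^(dB/20).
10^(-26.3/20) = 10^(-1.315) = 0.0484.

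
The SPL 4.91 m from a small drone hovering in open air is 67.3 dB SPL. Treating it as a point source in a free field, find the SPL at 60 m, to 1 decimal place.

Inverse-square spreading gives ΔL = −20·log₁₀(d₂/d₁).
ΔL = −20·log₁₀(60/4.91) = -21.74 dB, so L₂ = 67.3 + (-21.74) = 45.6 dB SPL.

45.6 dB SPL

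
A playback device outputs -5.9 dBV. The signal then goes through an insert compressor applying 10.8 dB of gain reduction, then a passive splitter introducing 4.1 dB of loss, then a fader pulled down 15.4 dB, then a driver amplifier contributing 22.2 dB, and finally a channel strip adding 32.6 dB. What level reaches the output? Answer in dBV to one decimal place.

In dB, series stages simply add:
-5.9 − 10.8 − 4.1 − 15.4 + 22.2 + 32.6 = +18.6 dBV.

+18.6 dBV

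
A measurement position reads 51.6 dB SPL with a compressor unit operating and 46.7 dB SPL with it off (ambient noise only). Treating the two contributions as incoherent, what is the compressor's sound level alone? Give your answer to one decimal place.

Remove the background by subtracting linear intensities:
L_src = 10·log₁₀(10^(51.6/10) − 10^(46.7/10)) = 10·log₁₀(97770) = 49.9 dB SPL.

49.9 dB SPL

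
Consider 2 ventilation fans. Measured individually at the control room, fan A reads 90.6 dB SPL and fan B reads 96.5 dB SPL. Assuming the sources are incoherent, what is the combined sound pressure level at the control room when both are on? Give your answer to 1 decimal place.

Add the sources as powers (linear), then convert back to dB:
L_total = 10·log₁₀(10^(90.6/10) + 10^(96.5/10)) = 10·log₁₀(5615000000) = 97.5 dB SPL.

97.5 dB SPL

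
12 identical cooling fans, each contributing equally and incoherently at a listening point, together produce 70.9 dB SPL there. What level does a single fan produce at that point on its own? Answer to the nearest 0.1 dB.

60.1 dB SPL

12 equal incoherent sources add 10·log₁₀(12) = 10.79 dB over one source.
L_one = 70.9 − 10.79 = 60.1 dB SPL.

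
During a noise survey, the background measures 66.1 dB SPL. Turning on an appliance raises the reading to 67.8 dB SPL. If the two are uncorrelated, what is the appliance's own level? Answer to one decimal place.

Remove the background by subtracting linear intensities:
L_src = 10·log₁₀(10^(67.8/10) − 10^(66.1/10)) = 10·log₁₀(1952000) = 62.9 dB SPL.

62.9 dB SPL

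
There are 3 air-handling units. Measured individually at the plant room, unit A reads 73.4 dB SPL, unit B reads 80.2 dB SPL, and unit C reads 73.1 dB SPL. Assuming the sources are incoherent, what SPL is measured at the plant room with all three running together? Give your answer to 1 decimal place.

Add the sources as powers (linear), then convert back to dB:
L_total = 10·log₁₀(10^(73.4/10) + 10^(80.2/10) + 10^(73.1/10)) = 10·log₁₀(147000000) = 81.7 dB SPL.

81.7 dB SPL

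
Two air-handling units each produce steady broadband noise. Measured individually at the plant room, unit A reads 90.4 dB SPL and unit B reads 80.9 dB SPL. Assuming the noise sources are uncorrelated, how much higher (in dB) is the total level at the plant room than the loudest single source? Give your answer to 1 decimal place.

0.5 dB

Uncorrelated sources add in intensity (power), not in dB.
L_total = 10·log₁₀(10^(90.4/10) + 10^(80.9/10)) = 90.86 dB SPL.
Excess over the loudest (90.4 dB): 90.86 − 90.4 = 0.5 dB.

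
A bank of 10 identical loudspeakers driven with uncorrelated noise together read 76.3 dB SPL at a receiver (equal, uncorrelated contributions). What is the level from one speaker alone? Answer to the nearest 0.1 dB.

10 equal incoherent sources add 10·log₁₀(10) = 10.00 dB over one source.
L_one = 76.3 − 10.00 = 66.3 dB SPL.

66.3 dB SPL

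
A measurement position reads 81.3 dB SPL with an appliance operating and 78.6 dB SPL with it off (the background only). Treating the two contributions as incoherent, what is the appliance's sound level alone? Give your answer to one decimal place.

Remove the background by subtracting linear intensities:
L_src = 10·log₁₀(10^(81.3/10) − 10^(78.6/10)) = 10·log₁₀(62450000) = 78.0 dB SPL.

78.0 dB SPL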